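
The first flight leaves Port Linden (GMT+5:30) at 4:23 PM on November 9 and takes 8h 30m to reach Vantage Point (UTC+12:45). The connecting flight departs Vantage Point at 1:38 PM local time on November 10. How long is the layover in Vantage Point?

5 hours 30 minutes

Convert departure to UTC: 4:23 PM − 5:30 = 10:53 AM UTC on Nov 9.
Add 8 hours and 30 minutes flight time → 7:23 PM UTC.
Vantage Point is UTC+12:45, so local arrival = 7:23 PM + 12:45 = 8:08 AM on Nov 10.
Layover = 1:38 PM − 8:08 AM = 5 hours 30 minutes.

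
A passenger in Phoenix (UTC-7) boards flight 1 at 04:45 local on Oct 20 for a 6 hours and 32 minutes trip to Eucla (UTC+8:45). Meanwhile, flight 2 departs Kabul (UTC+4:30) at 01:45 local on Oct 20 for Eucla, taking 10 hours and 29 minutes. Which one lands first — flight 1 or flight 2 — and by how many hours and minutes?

the second, by 10 hours 33 minutes

Flight 1 in UTC: 04:45 + 7:00 = 11:45 on Oct 20.
+6 hours and 32 minutes → arrive 18:17 UTC on Oct 20.
Flight 2 in UTC: 01:45 − 4:30 = 21:15 on Oct 19.
+10 hours 29 minutes → arrive 07:44 UTC on Oct 20.
Flight 2 lands earlier by 10 hours 33 minutes.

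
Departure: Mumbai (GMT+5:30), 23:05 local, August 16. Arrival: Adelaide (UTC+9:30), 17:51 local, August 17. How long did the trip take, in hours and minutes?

Adelaide is 4:00 ahead of Mumbai.
Clock-face elapsed time (ignoring zones) is 18 hours 46 minutes.
Actual elapsed = 18 hours 46 minutes − 4:00 = 14 hours 46 minutes.

14 hours 46 minutes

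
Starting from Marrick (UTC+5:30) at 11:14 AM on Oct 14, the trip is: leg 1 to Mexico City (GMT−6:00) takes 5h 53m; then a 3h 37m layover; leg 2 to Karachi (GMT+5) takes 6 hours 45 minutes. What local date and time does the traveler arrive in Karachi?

2:59 AM on Oct 15

Convert departure to UTC: 11:14 AM − 5:30 = 5:44 AM UTC on Oct 14.
Add 5 hours 53 minutes leg 1 → 11:37 AM UTC.
Add 3 hours and 37 minutes layover in Mexico City → 3:14 PM UTC.
Add 6 hours 45 minutes leg 2 → 9:59 PM UTC.
Karachi is UTC+5:00, so local arrival = 9:59 PM + 5:00 = 2:59 AM on Oct 15.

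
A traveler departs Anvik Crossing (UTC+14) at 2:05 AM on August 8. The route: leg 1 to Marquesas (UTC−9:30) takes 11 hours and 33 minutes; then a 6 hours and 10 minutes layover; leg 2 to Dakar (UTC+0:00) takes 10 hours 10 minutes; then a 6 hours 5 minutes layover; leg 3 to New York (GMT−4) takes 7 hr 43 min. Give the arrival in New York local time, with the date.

Convert departure to UTC: 2:05 AM − 14:00 = 12:05 PM UTC on Aug 7.
Add 11 hours and 33 minutes leg 1 → 11:38 PM UTC.
Add 6 hours and 10 minutes layover in Marquesas → 5:48 AM UTC (Aug 8).
Add 10 hours and 10 minutes leg 2 → 3:58 PM UTC.
Add 6 hours and 5 minutes layover in Dakar → 10:03 PM UTC.
Add 7 hours and 43 minutes leg 3 → 5:46 AM UTC (Aug 9).
New York is UTC−4:00, so local arrival = 5:46 AM − 4:00 = 1:46 AM on Aug 9.

1:46 AM on August 9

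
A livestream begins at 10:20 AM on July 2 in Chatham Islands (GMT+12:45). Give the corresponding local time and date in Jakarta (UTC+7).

In UTC: 10:20 AM − 12:45 = 9:35 PM on Jul 1.
Jakarta is UTC+7:00: 9:35 PM + 7:00 = 4:35 AM on Jul 2.

4:35 AM on July 2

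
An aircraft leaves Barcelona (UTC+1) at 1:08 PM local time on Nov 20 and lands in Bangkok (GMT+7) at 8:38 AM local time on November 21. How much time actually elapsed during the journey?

13 hours 30 minutes

Bangkok is 6:00 ahead of Barcelona.
Clock-face elapsed time (ignoring zones) is 19 hours 30 minutes.
Actual elapsed = 19 hours 30 minutes − 6:00 = 13 hours 30 minutes.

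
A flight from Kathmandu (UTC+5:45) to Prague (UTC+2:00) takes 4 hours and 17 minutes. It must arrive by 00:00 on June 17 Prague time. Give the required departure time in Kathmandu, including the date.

23:28 on Jun 16

Target arrival in UTC: 00:00 − 2:00 = 22:00 on Jun 16.
Subtract 4 hours 17 minutes → departure 17:43 UTC on Jun 16.
Kathmandu is UTC+5:45: 17:43 + 5:45 = 23:28 on Jun 16.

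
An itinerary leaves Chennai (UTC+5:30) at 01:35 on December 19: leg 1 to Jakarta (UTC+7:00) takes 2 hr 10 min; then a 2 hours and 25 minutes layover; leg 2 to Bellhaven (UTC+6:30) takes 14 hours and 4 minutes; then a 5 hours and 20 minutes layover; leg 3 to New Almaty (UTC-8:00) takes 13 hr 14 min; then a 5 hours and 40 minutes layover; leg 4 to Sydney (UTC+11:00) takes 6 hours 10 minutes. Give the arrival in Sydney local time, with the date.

Convert departure to UTC: 01:35 − 5:30 = 20:05 UTC on Dec 18.
Add 2 hours and 10 minutes leg 1 → 22:15 UTC.
Add 2 hours 25 minutes layover in Jakarta → 00:40 UTC (Dec 19).
Add 14 hours and 4 minutes leg 2 → 14:44 UTC.
Add 5 hours and 20 minutes layover in Bellhaven → 20:04 UTC.
Add 13 hours 14 minutes leg 3 → 09:18 UTC (Dec 20).
Add 5 hours 40 minutes layover in New Almaty → 14:58 UTC.
Add 6 hours 10 minutes leg 4 → 21:08 UTC.
Sydney is UTC+11:00, so local arrival = 21:08 + 11:00 = 08:08 on Dec 21.

08:08 on December 21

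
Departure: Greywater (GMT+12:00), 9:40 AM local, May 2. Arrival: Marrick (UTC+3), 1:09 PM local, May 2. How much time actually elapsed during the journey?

12 hours 29 minutes

Departure in UTC: 9:40 AM − 12:00 = 9:40 PM on May 1.
Arrival in UTC: 1:09 PM − 3:00 = 10:09 AM on May 2.
Elapsed = 10:09 AM − 9:40 PM (+1 day) = 12 hours 29 minutes.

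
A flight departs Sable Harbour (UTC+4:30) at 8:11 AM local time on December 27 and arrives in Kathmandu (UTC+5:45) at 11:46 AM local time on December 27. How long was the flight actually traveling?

2 hours 20 minutes

Departure in UTC: 8:11 AM − 4:30 = 3:41 AM on Dec 27.
Arrival in UTC: 11:46 AM − 5:45 = 6:01 AM on Dec 27.
Elapsed = 6:01 AM − 3:41 AM = 2 hours 20 minutes.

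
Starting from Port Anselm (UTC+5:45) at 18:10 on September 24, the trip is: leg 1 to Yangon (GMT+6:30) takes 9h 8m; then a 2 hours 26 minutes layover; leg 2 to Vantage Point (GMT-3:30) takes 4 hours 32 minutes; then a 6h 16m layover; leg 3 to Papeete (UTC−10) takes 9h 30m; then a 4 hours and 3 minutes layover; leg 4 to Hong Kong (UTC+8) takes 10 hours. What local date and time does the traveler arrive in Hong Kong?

18:20 on September 26

Convert departure to UTC: 18:10 − 5:45 = 12:25 UTC on Sep 24.
Add 9 hours and 8 minutes leg 1 → 21:33 UTC.
Add 2 hours 26 minutes layover in Yangon → 23:59 UTC.
Add 4 hours 32 minutes leg 2 → 04:31 UTC (Sep 25).
Add 6 hours 16 minutes layover in Vantage Point → 10:47 UTC.
Add 9 hours and 30 minutes leg 3 → 20:17 UTC.
Add 4 hours 3 minutes layover in Papeete → 00:20 UTC (Sep 26).
Add 10 hours leg 4 → 10:20 UTC.
Hong Kong is UTC+8:00, so local arrival = 10:20 + 8:00 = 18:20 on Sep 26.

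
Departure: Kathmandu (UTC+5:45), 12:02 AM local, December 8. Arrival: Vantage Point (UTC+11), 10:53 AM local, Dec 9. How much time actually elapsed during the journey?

Departure in UTC: 12:02 AM − 5:45 = 6:17 PM on Dec 7.
Arrival in UTC: 10:53 AM − 11:00 = 11:53 PM on Dec 8.
Elapsed = 11:53 PM − 6:17 PM (+1 day) = 29 hours 36 minutes.

29 hours 36 minutes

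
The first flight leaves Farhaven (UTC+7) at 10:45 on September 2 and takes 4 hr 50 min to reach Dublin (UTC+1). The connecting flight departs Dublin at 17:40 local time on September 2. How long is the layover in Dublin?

8 hours 5 minutes

Convert departure to UTC: 10:45 − 7:00 = 03:45 UTC on Sep 2.
Add 4 hours and 50 minutes flight time → 08:35 UTC.
Dublin is UTC+1:00, so local arrival = 08:35 + 1:00 = 09:35 on Sep 2.
Layover = 17:40 − 09:35 = 8 hours 5 minutes.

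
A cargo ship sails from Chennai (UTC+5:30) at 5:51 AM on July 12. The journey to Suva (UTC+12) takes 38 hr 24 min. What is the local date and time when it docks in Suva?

2:45 AM on July 14

Suva is 6:30 ahead of Chennai.
After 38 hours and 24 minutes it is 8:15 PM (Jul 13) in Chennai.
Shift by the zone difference: 8:15 PM + 6:30 = 2:45 AM on Jul 14 in Suva.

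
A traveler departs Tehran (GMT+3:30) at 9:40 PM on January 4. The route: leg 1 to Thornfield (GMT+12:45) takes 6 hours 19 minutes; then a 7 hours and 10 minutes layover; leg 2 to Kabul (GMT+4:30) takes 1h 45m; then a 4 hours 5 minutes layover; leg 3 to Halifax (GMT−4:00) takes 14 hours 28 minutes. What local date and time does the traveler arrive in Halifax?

Convert departure to UTC: 9:40 PM − 3:30 = 6:10 PM UTC on Jan 4.
Add 6 hours 19 minutes leg 1 → 12:29 AM UTC (Jan 5).
Add 7 hours 10 minutes layover in Thornfield → 7:39 AM UTC.
Add 1 hour and 45 minutes leg 2 → 9:24 AM UTC.
Add 4 hours 5 minutes layover in Kabul → 1:29 PM UTC.
Add 14 hours and 28 minutes leg 3 → 3:57 AM UTC (Jan 6).
Halifax is UTC−4:00, so local arrival = 3:57 AM − 4:00 = 11:57 PM on Jan 5.

11:57 PM on January 5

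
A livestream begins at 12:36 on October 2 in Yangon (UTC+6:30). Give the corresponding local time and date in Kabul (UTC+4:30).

10:36 on October 2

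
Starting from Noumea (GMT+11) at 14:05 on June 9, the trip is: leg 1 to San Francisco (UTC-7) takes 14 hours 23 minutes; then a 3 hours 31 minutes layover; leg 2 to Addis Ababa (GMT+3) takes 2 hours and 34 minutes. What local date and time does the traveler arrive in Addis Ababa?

02:33 on June 10

Convert departure to UTC: 14:05 − 11:00 = 03:05 UTC on Jun 9.
Add 14 hours and 23 minutes leg 1 → 17:28 UTC.
Add 3 hours and 31 minutes layover in San Francisco → 20:59 UTC.
Add 2 hours 34 minutes leg 2 → 23:33 UTC.
Addis Ababa is UTC+3:00, so local arrival = 23:33 + 3:00 = 02:33 on Jun 10.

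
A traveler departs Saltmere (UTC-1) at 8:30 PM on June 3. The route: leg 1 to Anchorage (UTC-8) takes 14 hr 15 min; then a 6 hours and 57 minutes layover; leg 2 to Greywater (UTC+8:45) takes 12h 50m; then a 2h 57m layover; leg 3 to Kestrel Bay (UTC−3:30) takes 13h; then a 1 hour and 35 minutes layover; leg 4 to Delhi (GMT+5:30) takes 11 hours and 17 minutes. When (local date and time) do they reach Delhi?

Convert departure to UTC: 8:30 PM + 1:00 = 9:30 PM UTC on Jun 3.
Add 14 hours 15 minutes leg 1 → 11:45 AM UTC (Jun 4).
Add 6 hours and 57 minutes layover in Anchorage → 6:42 PM UTC.
Add 12 hours 50 minutes leg 2 → 7:32 AM UTC (Jun 5).
Add 2 hours and 57 minutes layover in Greywater → 10:29 AM UTC.
Add 13 hours leg 3 → 11:29 PM UTC.
Add 1 hour 35 minutes layover in Kestrel Bay → 1:04 AM UTC (Jun 6).
Add 11 hours 17 minutes leg 4 → 12:21 PM UTC.
Delhi is UTC+5:30, so local arrival = 12:21 PM + 5:30 = 5:51 PM on Jun 6.

5:51 PM on June 6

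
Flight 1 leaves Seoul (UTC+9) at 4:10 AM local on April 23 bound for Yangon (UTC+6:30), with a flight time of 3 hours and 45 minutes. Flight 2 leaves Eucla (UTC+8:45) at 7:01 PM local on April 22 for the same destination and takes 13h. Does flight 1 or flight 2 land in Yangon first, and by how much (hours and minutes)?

the first, by 21 minutes

Flight 1 in UTC: 4:10 AM − 9:00 = 7:10 PM on Apr 22.
+3 hours and 45 minutes → arrive 10:55 PM UTC on Apr 22.
Flight 2 in UTC: 7:01 PM − 8:45 = 10:16 AM on Apr 22.
+13 hours → arrive 11:16 PM UTC on Apr 22.
Flight 1 lands earlier by 21 minutes.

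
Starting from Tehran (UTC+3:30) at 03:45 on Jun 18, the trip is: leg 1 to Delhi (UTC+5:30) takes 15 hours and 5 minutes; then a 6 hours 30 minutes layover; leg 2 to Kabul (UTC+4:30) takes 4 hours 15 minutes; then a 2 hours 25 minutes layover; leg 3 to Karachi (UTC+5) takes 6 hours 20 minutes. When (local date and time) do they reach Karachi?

15:50 on June 19

Convert departure to UTC: 03:45 − 3:30 = 00:15 UTC on Jun 18.
Add 15 hours 5 minutes leg 1 → 15:20 UTC.
Add 6 hours 30 minutes layover in Delhi → 21:50 UTC.
Add 4 hours 15 minutes leg 2 → 02:05 UTC (Jun 19).
Add 2 hours and 25 minutes layover in Kabul → 04:30 UTC.
Add 6 hours and 20 minutes leg 3 → 10:50 UTC.
Karachi is UTC+5:00, so local arrival = 10:50 + 5:00 = 15:50 on Jun 19.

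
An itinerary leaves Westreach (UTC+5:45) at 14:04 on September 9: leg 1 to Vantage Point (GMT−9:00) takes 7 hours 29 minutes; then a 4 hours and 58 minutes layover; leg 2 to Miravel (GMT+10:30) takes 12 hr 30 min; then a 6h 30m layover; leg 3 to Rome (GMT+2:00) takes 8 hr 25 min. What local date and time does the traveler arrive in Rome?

02:11 on Sep 11

Convert departure to UTC: 14:04 − 5:45 = 08:19 UTC on Sep 9.
Add 7 hours 29 minutes leg 1 → 15:48 UTC.
Add 4 hours 58 minutes layover in Vantage Point → 20:46 UTC.
Add 12 hours and 30 minutes leg 2 → 09:16 UTC (Sep 10).
Add 6 hours and 30 minutes layover in Miravel → 15:46 UTC.
Add 8 hours 25 minutes leg 3 → 00:11 UTC (Sep 11).
Rome is UTC+2:00, so local arrival = 00:11 + 2:00 = 02:11 on Sep 11.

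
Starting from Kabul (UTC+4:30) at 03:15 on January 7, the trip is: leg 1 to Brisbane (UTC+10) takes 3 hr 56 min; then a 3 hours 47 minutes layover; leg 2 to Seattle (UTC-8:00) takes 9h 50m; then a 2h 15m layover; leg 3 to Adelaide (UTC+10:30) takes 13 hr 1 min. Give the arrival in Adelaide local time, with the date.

18:04 on January 8

Convert departure to UTC: 03:15 − 4:30 = 22:45 UTC on Jan 6.
Add 3 hours 56 minutes leg 1 → 02:41 UTC (Jan 7).
Add 3 hours 47 minutes layover in Brisbane → 06:28 UTC.
Add 9 hours and 50 minutes leg 2 → 16:18 UTC.
Add 2 hours and 15 minutes layover in Seattle → 18:33 UTC.
Add 13 hours and 1 minute leg 3 → 07:34 UTC (Jan 8).
Adelaide is UTC+10:30, so local arrival = 07:34 + 10:30 = 18:04 on Jan 8.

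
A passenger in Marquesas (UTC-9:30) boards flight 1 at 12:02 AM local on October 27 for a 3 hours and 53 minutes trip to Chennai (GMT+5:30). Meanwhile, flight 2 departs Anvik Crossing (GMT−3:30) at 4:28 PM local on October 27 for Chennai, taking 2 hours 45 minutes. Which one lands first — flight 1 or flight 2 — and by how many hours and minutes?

the first, by 9 hours 18 minutes

Flight 1 in UTC: 12:02 AM + 9:30 = 9:32 AM on Oct 27.
+3 hours 53 minutes → arrive 1:25 PM UTC on Oct 27.
Flight 2 in UTC: 4:28 PM + 3:30 = 7:58 PM on Oct 27.
+2 hours 45 minutes → arrive 10:43 PM UTC on Oct 27.
Flight 1 lands earlier by 9 hours 18 minutes.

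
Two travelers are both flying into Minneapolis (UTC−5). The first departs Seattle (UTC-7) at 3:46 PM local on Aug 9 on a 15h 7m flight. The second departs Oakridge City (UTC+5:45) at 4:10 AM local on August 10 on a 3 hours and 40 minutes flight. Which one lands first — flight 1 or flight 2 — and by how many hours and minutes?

the second, by 11 hours 48 minutes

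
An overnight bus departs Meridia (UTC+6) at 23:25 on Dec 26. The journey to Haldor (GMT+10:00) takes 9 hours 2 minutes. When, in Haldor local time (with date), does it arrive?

12:27 on December 27

Convert departure to UTC: 23:25 − 6:00 = 17:25 UTC on Dec 26.
Add 9 hours and 2 minutes travel time → 02:27 UTC (Dec 27).
Haldor is UTC+10:00, so local arrival = 02:27 + 10:00 = 12:27 on Dec 27.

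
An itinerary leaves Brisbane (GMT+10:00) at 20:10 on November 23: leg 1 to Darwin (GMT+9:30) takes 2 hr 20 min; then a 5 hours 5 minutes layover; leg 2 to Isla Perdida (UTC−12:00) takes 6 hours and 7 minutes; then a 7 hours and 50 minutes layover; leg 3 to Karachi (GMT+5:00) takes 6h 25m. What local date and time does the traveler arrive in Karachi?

Convert departure to UTC: 20:10 − 10:00 = 10:10 UTC on Nov 23.
Add 2 hours 20 minutes leg 1 → 12:30 UTC.
Add 5 hours and 5 minutes layover in Darwin → 17:35 UTC.
Add 6 hours and 7 minutes leg 2 → 23:42 UTC.
Add 7 hours 50 minutes layover in Isla Perdida → 07:32 UTC (Nov 24).
Add 6 hours and 25 minutes leg 3 → 13:57 UTC.
Karachi is UTC+5:00, so local arrival = 13:57 + 5:00 = 18:57 on Nov 24.

18:57 on November 24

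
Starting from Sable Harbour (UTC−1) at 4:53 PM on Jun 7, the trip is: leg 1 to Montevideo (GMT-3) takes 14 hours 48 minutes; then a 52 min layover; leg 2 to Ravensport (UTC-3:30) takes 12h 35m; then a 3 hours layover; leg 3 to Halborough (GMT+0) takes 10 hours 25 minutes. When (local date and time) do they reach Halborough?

Convert departure to UTC: 4:53 PM + 1:00 = 5:53 PM UTC on Jun 7.
Add 14 hours 48 minutes leg 1 → 8:41 AM UTC (Jun 8).
Add 52 minutes layover in Montevideo → 9:33 AM UTC.
Add 12 hours and 35 minutes leg 2 → 10:08 PM UTC.
Add 3 hours layover in Ravensport → 1:08 AM UTC (Jun 9).
Add 10 hours 25 minutes leg 3 → 11:33 AM UTC.
Halborough is UTC+0, so local arrival is the same: 11:33 AM on Jun 9.

11:33 AM on Jun 9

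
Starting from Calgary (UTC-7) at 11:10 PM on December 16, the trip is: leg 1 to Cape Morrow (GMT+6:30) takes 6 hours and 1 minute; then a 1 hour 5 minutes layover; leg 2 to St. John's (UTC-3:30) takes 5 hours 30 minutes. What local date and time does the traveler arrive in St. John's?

3:16 PM on December 17

Convert departure to UTC: 11:10 PM + 7:00 = 6:10 AM UTC on Dec 17.
Add 6 hours and 1 minute leg 1 → 12:11 PM UTC.
Add 1 hour 5 minutes layover in Cape Morrow → 1:16 PM UTC.
Add 5 hours and 30 minutes leg 2 → 6:46 PM UTC.
St. John's is UTC−3:30, so local arrival = 6:46 PM − 3:30 = 3:16 PM on Dec 17.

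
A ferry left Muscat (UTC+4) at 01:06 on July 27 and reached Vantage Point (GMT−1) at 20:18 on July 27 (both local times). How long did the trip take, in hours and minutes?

24 hours 12 minutes

Departure in UTC: 01:06 − 4:00 = 21:06 on Jul 26.
Arrival in UTC: 20:18 + 1:00 = 21:18 on Jul 27.
Elapsed = 21:18 − 21:06 (+1 day) = 24 hours 12 minutes.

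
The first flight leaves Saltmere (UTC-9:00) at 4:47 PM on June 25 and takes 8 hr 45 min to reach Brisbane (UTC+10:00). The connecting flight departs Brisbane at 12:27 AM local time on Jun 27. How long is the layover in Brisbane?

3 hours 55 minutes

Convert departure to UTC: 4:47 PM + 9:00 = 1:47 AM UTC on Jun 26.
Add 8 hours and 45 minutes flight time → 10:32 AM UTC.
Brisbane is UTC+10:00, so local arrival = 10:32 AM + 10:00 = 8:32 PM on Jun 26.
Layover = 12:27 AM − 8:32 PM (+1 day) = 3 hours 55 minutes.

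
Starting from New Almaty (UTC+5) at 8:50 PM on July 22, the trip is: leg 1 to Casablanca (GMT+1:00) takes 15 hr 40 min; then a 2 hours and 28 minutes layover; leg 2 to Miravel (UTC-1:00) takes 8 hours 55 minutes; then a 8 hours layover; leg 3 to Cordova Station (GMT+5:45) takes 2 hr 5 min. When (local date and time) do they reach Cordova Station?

Convert departure to UTC: 8:50 PM − 5:00 = 3:50 PM UTC on Jul 22.
Add 15 hours 40 minutes leg 1 → 7:30 AM UTC (Jul 23).
Add 2 hours and 28 minutes layover in Casablanca → 9:58 AM UTC.
Add 8 hours 55 minutes leg 2 → 6:53 PM UTC.
Add 8 hours layover in Miravel → 2:53 AM UTC (Jul 24).
Add 2 hours 5 minutes leg 3 → 4:58 AM UTC.
Cordova Station is UTC+5:45, so local arrival = 4:58 AM + 5:45 = 10:43 AM on Jul 24.

10:43 AM on Jul 24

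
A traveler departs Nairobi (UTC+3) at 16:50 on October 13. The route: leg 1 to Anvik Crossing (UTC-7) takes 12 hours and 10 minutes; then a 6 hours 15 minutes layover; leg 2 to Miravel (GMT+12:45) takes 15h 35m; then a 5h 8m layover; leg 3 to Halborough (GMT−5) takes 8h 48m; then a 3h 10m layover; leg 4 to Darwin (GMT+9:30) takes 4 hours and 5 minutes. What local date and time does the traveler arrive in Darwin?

06:31 on October 16

Convert departure to UTC: 16:50 − 3:00 = 13:50 UTC on Oct 13.
Add 12 hours and 10 minutes leg 1 → 02:00 UTC (Oct 14).
Add 6 hours 15 minutes layover in Anvik Crossing → 08:15 UTC.
Add 15 hours and 35 minutes leg 2 → 23:50 UTC.
Add 5 hours and 8 minutes layover in Miravel → 04:58 UTC (Oct 15).
Add 8 hours and 48 minutes leg 3 → 13:46 UTC.
Add 3 hours and 10 minutes layover in Halborough → 16:56 UTC.
Add 4 hours and 5 minutes leg 4 → 21:01 UTC.
Darwin is UTC+9:30, so local arrival = 21:01 + 9:30 = 06:31 on Oct 16.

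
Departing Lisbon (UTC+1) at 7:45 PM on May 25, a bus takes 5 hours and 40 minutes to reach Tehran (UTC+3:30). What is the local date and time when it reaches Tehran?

Convert departure to UTC: 7:45 PM − 1:00 = 6:45 PM UTC on May 25.
Add 5 hours and 40 minutes travel time → 12:25 AM UTC (May 26).
Tehran is UTC+3:30, so local arrival = 12:25 AM + 3:30 = 3:55 AM on May 26.

3:55 AM on May 26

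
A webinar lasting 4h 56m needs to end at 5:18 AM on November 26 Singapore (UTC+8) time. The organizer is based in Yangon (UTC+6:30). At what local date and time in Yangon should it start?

Target end time in UTC: 5:18 AM − 8:00 = 9:18 PM on Nov 25.
Subtract 4 hours and 56 minutes → start 4:22 PM UTC on Nov 25.
Yangon is UTC+6:30: 4:22 PM + 6:30 = 10:52 PM on Nov 25.

10:52 PM on Nov 25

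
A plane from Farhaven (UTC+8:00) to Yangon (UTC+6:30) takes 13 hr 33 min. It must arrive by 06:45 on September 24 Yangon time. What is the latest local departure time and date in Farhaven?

18:42 on Sep 23

Target arrival in UTC: 06:45 − 6:30 = 00:15 on Sep 24.
Subtract 13 hours and 33 minutes → departure 10:42 UTC on Sep 23.
Farhaven is UTC+8:00: 10:42 + 8:00 = 18:42 on Sep 23.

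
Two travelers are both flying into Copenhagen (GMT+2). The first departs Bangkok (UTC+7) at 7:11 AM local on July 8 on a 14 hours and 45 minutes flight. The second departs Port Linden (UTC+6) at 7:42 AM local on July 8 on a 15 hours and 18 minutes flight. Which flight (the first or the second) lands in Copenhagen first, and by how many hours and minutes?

the first, by 2 hours 4 minutes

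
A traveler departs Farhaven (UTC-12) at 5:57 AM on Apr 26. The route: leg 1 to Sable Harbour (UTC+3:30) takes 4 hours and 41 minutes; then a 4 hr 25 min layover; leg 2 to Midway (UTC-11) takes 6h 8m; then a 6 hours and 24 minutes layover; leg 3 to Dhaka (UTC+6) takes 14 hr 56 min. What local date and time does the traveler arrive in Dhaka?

12:31 PM on April 28

Convert departure to UTC: 5:57 AM + 12:00 = 5:57 PM UTC on Apr 26.
Add 4 hours and 41 minutes leg 1 → 10:38 PM UTC.
Add 4 hours 25 minutes layover in Sable Harbour → 3:03 AM UTC (Apr 27).
Add 6 hours 8 minutes leg 2 → 9:11 AM UTC.
Add 6 hours 24 minutes layover in Midway → 3:35 PM UTC.
Add 14 hours and 56 minutes leg 3 → 6:31 AM UTC (Apr 28).
Dhaka is UTC+6:00, so local arrival = 6:31 AM + 6:00 = 12:31 PM on Apr 28.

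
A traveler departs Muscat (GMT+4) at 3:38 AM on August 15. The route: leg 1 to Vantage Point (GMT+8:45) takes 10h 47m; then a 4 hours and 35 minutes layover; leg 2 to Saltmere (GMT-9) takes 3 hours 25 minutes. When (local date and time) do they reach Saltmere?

Convert departure to UTC: 3:38 AM − 4:00 = 11:38 PM UTC on Aug 14.
Add 10 hours 47 minutes leg 1 → 10:25 AM UTC (Aug 15).
Add 4 hours and 35 minutes layover in Vantage Point → 3:00 PM UTC.
Add 3 hours 25 minutes leg 2 → 6:25 PM UTC.
Saltmere is UTC−9:00, so local arrival = 6:25 PM − 9:00 = 9:25 AM on Aug 15.

9:25 AM on August 15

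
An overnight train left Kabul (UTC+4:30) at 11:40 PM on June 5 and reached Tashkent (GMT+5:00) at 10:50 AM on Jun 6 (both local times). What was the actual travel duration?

Tashkent is 0:30 ahead of Kabul.
Clock-face elapsed time (ignoring zones) is 11 hours 10 minutes.
Actual elapsed = 11 hours 10 minutes − 0:30 = 10 hours 40 minutes.

10 hours 40 minutes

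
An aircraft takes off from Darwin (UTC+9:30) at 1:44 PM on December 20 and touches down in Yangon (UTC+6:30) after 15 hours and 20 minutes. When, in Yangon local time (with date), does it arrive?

Yangon is 3:00 behind Darwin.
After 15 hours 20 minutes it is 5:04 AM (Dec 21) in Darwin.
Shift by the zone difference: 5:04 AM − 3:00 = 2:04 AM on Dec 21 in Yangon.

2:04 AM on December 21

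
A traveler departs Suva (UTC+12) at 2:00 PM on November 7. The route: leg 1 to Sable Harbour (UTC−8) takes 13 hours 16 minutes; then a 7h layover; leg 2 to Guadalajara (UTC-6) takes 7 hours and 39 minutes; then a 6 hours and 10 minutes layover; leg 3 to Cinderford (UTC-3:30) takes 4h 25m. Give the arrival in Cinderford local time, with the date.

1:00 PM on November 8

Convert departure to UTC: 2:00 PM − 12:00 = 2:00 AM UTC on Nov 7.
Add 13 hours and 16 minutes leg 1 → 3:16 PM UTC.
Add 7 hours layover in Sable Harbour → 10:16 PM UTC.
Add 7 hours 39 minutes leg 2 → 5:55 AM UTC (Nov 8).
Add 6 hours and 10 minutes layover in Guadalajara → 12:05 PM UTC.
Add 4 hours and 25 minutes leg 3 → 4:30 PM UTC.
Cinderford is UTC−3:30, so local arrival = 4:30 PM − 3:30 = 1:00 PM on Nov 8.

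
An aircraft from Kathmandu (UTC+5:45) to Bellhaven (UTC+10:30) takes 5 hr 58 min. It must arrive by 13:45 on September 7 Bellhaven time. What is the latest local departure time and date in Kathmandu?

03:02 on September 7

Target arrival in UTC: 13:45 − 10:30 = 03:15 on Sep 7.
Subtract 5 hours 58 minutes → departure 21:17 UTC on Sep 6.
Kathmandu is UTC+5:45: 21:17 + 5:45 = 03:02 on Sep 7.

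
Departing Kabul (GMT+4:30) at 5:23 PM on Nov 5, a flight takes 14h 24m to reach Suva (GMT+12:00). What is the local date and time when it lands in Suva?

3:17 PM on Nov 6

Convert departure to UTC: 5:23 PM − 4:30 = 12:53 PM UTC on Nov 5.
Add 14 hours and 24 minutes travel time → 3:17 AM UTC (Nov 6).
Suva is UTC+12:00, so local arrival = 3:17 AM + 12:00 = 3:17 PM on Nov 6.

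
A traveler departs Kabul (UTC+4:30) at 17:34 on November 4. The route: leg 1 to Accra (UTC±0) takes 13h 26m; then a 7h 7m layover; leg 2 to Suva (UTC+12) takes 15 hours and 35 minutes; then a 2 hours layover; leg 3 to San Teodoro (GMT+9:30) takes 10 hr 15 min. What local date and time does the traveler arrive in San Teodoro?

Convert departure to UTC: 17:34 − 4:30 = 13:04 UTC on Nov 4.
Add 13 hours and 26 minutes leg 1 → 02:30 UTC (Nov 5).
Add 7 hours 7 minutes layover in Accra → 09:37 UTC.
Add 15 hours and 35 minutes leg 2 → 01:12 UTC (Nov 6).
Add 2 hours layover in Suva → 03:12 UTC.
Add 10 hours 15 minutes leg 3 → 13:27 UTC.
San Teodoro is UTC+9:30, so local arrival = 13:27 + 9:30 = 22:57 on Nov 6.

22:57 on Nov 6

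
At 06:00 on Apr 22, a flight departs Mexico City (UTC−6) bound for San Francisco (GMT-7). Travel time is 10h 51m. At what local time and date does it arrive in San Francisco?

15:51 on April 22

Convert departure to UTC: 06:00 + 6:00 = 12:00 UTC on Apr 22.
Add 10 hours and 51 minutes travel time → 22:51 UTC.
San Francisco is UTC−7:00, so local arrival = 22:51 − 7:00 = 15:51 on Apr 22.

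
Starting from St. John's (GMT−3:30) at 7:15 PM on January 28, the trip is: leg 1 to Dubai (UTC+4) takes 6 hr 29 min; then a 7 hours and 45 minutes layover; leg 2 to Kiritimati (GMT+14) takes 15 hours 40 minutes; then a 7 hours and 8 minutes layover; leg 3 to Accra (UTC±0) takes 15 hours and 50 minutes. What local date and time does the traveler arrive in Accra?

Convert departure to UTC: 7:15 PM + 3:30 = 10:45 PM UTC on Jan 28.
Add 6 hours 29 minutes leg 1 → 5:14 AM UTC (Jan 29).
Add 7 hours 45 minutes layover in Dubai → 12:59 PM UTC.
Add 15 hours 40 minutes leg 2 → 4:39 AM UTC (Jan 30).
Add 7 hours 8 minutes layover in Kiritimati → 11:47 AM UTC.
Add 15 hours and 50 minutes leg 3 → 3:37 AM UTC (Jan 31).
Accra is UTC+0, so local arrival is the same: 3:37 AM on Jan 31.

3:37 AM on January 31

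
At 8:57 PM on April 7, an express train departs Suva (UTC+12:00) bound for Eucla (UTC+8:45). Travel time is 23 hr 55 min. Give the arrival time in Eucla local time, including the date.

5:37 PM on Apr 8

Convert departure to UTC: 8:57 PM − 12:00 = 8:57 AM UTC on Apr 7.
Add 23 hours 55 minutes travel time → 8:52 AM UTC (Apr 8).
Eucla is UTC+8:45, so local arrival = 8:52 AM + 8:45 = 5:37 PM on Apr 8.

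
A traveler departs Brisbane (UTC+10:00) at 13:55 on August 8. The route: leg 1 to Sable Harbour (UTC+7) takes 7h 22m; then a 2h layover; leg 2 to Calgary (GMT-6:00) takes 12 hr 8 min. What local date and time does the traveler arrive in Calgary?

Convert departure to UTC: 13:55 − 10:00 = 03:55 UTC on Aug 8.
Add 7 hours and 22 minutes leg 1 → 11:17 UTC.
Add 2 hours layover in Sable Harbour → 13:17 UTC.
Add 12 hours and 8 minutes leg 2 → 01:25 UTC (Aug 9).
Calgary is UTC−6:00, so local arrival = 01:25 − 6:00 = 19:25 on Aug 8.

19:25 on August 8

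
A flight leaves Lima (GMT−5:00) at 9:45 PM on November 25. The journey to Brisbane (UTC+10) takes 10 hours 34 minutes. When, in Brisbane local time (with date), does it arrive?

11:19 PM on November 26

Convert departure to UTC: 9:45 PM + 5:00 = 2:45 AM UTC on Nov 26.
Add 10 hours and 34 minutes travel time → 1:19 PM UTC.
Brisbane is UTC+10:00, so local arrival = 1:19 PM + 10:00 = 11:19 PM on Nov 26.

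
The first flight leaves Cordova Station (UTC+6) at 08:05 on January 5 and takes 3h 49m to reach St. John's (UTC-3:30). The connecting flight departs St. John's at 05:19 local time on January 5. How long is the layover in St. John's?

2 hours 55 minutes

Convert departure to UTC: 08:05 − 6:00 = 02:05 UTC on Jan 5.
Add 3 hours and 49 minutes flight time → 05:54 UTC.
St. John's is UTC−3:30, so local arrival = 05:54 − 3:30 = 02:24 on Jan 5.
Layover = 05:19 − 02:24 = 2 hours 55 minutes.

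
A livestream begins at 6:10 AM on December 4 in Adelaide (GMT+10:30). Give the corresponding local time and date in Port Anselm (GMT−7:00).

12:40 PM on December 3

In UTC: 6:10 AM − 10:30 = 7:40 PM on Dec 3.
Port Anselm is UTC−7:00: 7:40 PM − 7:00 = 12:40 PM on Dec 3.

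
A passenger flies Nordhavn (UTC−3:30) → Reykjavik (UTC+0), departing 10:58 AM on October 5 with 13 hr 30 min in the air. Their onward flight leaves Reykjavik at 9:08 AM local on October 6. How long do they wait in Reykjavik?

Convert departure to UTC: 10:58 AM + 3:30 = 2:28 PM UTC on Oct 5.
Add 13 hours and 30 minutes flight time → 3:58 AM UTC (Oct 6).
Reykjavik is UTC+0, so local arrival is the same: 3:58 AM on Oct 6.
Layover = 9:08 AM − 3:58 AM = 5 hours 10 minutes.

5 hours 10 minutes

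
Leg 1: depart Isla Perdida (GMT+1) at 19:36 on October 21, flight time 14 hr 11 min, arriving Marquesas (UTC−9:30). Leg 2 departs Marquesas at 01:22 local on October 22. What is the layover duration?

2 hours 5 minutes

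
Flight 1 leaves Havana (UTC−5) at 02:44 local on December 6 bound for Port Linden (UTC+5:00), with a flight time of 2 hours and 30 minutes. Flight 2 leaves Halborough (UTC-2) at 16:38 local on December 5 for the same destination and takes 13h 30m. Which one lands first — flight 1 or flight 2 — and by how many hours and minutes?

the second, by 2 hours 6 minutes

Flight 1 in UTC: 02:44 + 5:00 = 07:44 on Dec 6.
+2 hours 30 minutes → arrive 10:14 UTC on Dec 6.
Flight 2 in UTC: 16:38 + 2:00 = 18:38 on Dec 5.
+13 hours 30 minutes → arrive 08:08 UTC on Dec 6.
Flight 2 lands earlier by 2 hours 6 minutes.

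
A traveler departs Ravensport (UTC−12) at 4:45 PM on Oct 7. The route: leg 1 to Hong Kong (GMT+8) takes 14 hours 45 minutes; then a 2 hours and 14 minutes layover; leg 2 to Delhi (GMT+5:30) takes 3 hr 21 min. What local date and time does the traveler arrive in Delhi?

6:35 AM on October 9

Convert departure to UTC: 4:45 PM + 12:00 = 4:45 AM UTC on Oct 8.
Add 14 hours 45 minutes leg 1 → 7:30 PM UTC.
Add 2 hours 14 minutes layover in Hong Kong → 9:44 PM UTC.
Add 3 hours 21 minutes leg 2 → 1:05 AM UTC (Oct 9).
Delhi is UTC+5:30, so local arrival = 1:05 AM + 5:30 = 6:35 AM on Oct 9.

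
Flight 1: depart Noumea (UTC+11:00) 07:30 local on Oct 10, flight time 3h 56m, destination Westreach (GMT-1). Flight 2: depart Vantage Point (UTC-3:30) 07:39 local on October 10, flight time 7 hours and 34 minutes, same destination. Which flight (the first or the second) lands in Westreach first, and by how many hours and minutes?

the first, by 18 hours 17 minutes

Flight 1 in UTC: 07:30 − 11:00 = 20:30 on Oct 9.
+3 hours and 56 minutes → arrive 00:26 UTC on Oct 10.
Flight 2 in UTC: 07:39 + 3:30 = 11:09 on Oct 10.
+7 hours and 34 minutes → arrive 18:43 UTC on Oct 10.
Flight 1 lands earlier by 18 hours 17 minutes.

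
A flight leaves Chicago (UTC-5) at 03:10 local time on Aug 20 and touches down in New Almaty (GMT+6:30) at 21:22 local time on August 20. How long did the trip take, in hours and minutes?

6 hours 42 minutes

Departure in UTC: 03:10 + 5:00 = 08:10 on Aug 20.
Arrival in UTC: 21:22 − 6:30 = 14:52 on Aug 20.
Elapsed = 14:52 − 08:10 = 6 hours 42 minutes.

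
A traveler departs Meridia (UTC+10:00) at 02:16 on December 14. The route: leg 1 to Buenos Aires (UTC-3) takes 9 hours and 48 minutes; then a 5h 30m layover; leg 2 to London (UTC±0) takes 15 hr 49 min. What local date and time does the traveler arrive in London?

23:23 on December 14

Convert departure to UTC: 02:16 − 10:00 = 16:16 UTC on Dec 13.
Add 9 hours and 48 minutes leg 1 → 02:04 UTC (Dec 14).
Add 5 hours and 30 minutes layover in Buenos Aires → 07:34 UTC.
Add 15 hours 49 minutes leg 2 → 23:23 UTC.
London is UTC+0, so local arrival is the same: 23:23 on Dec 14.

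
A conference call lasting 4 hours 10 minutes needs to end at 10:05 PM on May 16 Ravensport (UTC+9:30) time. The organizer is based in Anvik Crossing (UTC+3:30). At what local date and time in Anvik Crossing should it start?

Target end time in UTC: 10:05 PM − 9:30 = 12:35 PM on May 16.
Subtract 4 hours and 10 minutes → start 8:25 AM UTC on May 16.
Anvik Crossing is UTC+3:30: 8:25 AM + 3:30 = 11:55 AM on May 16.

11:55 AM on May 16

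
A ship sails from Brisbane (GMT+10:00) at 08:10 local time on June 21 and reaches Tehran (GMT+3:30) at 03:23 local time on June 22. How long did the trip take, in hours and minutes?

Departure in UTC: 08:10 − 10:00 = 22:10 on Jun 20.
Arrival in UTC: 03:23 − 3:30 = 23:53 on Jun 21.
Elapsed = 23:53 − 22:10 (+1 day) = 25 hours 43 minutes.

25 hours 43 minutes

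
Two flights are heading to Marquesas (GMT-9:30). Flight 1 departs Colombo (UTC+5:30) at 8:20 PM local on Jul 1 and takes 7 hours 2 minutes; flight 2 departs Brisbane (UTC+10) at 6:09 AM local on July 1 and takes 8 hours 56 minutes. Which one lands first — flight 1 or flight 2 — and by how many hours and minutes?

Flight 1 in UTC: 8:20 PM − 5:30 = 2:50 PM on Jul 1.
+7 hours and 2 minutes → arrive 9:52 PM UTC on Jul 1.
Flight 2 in UTC: 6:09 AM − 10:00 = 8:09 PM on Jun 30.
+8 hours and 56 minutes → arrive 5:05 AM UTC on Jul 1.
Flight 2 lands earlier by 16 hours 47 minutes.

the second, by 16 hours 47 minutes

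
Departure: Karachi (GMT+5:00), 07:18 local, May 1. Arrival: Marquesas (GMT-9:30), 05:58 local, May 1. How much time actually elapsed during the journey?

Marquesas is 14:30 behind Karachi.
Clock-face elapsed time (ignoring zones) is −1 hour 20 minutes.
Actual elapsed = −1 hour 20 minutes + 14:30 = 13 hours 10 minutes.

13 hours 10 minutes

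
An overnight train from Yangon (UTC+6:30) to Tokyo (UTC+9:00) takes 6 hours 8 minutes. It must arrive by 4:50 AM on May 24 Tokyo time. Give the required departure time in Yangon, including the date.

Target arrival in UTC: 4:50 AM − 9:00 = 7:50 PM on May 23.
Subtract 6 hours and 8 minutes → departure 1:42 PM UTC on May 23.
Yangon is UTC+6:30: 1:42 PM + 6:30 = 8:12 PM on May 23.

8:12 PM on May 23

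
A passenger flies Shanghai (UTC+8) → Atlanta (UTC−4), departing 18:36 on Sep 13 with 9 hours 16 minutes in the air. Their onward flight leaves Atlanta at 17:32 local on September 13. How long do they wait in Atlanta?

1 hour 40 minutes

Convert departure to UTC: 18:36 − 8:00 = 10:36 UTC on Sep 13.
Add 9 hours and 16 minutes flight time → 19:52 UTC.
Atlanta is UTC−4:00, so local arrival = 19:52 − 4:00 = 15:52 on Sep 13.
Layover = 17:32 − 15:52 = 1 hour 40 minutes.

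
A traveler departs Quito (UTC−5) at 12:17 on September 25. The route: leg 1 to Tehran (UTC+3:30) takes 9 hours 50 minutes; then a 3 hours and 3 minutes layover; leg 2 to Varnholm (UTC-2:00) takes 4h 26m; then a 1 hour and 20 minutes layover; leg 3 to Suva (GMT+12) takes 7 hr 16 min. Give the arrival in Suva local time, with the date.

Convert departure to UTC: 12:17 + 5:00 = 17:17 UTC on Sep 25.
Add 9 hours 50 minutes leg 1 → 03:07 UTC (Sep 26).
Add 3 hours and 3 minutes layover in Tehran → 06:10 UTC.
Add 4 hours and 26 minutes leg 2 → 10:36 UTC.
Add 1 hour 20 minutes layover in Varnholm → 11:56 UTC.
Add 7 hours 16 minutes leg 3 → 19:12 UTC.
Suva is UTC+12:00, so local arrival = 19:12 + 12:00 = 07:12 on Sep 27.

07:12 on September 27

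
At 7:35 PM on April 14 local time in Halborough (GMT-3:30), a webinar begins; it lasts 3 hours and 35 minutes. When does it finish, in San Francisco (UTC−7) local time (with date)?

Convert start to UTC: 7:35 PM + 3:30 = 11:05 PM UTC on Apr 14.
Add 3 hours 35 minutes duration → 2:40 AM UTC (Apr 15).
San Francisco is UTC−7:00, so local end time = 2:40 AM − 7:00 = 7:40 PM on Apr 14.

7:40 PM on April 14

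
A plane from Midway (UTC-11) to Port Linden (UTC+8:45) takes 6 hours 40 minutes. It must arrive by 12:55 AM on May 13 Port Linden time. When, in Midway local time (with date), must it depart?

10:30 PM on May 11

Target arrival in UTC: 12:55 AM − 8:45 = 4:10 PM on May 12.
Subtract 6 hours and 40 minutes → departure 9:30 AM UTC on May 12.
Midway is UTC−11:00: 9:30 AM − 11:00 = 10:30 PM on May 11.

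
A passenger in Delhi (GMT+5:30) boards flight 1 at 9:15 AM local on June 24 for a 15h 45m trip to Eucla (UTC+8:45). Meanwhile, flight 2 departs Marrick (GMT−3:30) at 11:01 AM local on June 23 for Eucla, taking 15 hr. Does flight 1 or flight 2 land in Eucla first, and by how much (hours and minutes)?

the second, by 13 hours 59 minutes

Flight 1 in UTC: 9:15 AM − 5:30 = 3:45 AM on Jun 24.
+15 hours 45 minutes → arrive 7:30 PM UTC on Jun 24.
Flight 2 in UTC: 11:01 AM + 3:30 = 2:31 PM on Jun 23.
+15 hours → arrive 5:31 AM UTC on Jun 24.
Flight 2 lands earlier by 13 hours 59 minutes.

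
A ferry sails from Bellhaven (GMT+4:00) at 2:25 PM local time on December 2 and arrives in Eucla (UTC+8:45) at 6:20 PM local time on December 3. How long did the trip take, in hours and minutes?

Departure in UTC: 2:25 PM − 4:00 = 10:25 AM on Dec 2.
Arrival in UTC: 6:20 PM − 8:45 = 9:35 AM on Dec 3.
Elapsed = 9:35 AM − 10:25 AM (+1 day) = 23 hours 10 minutes.

23 hours 10 minutes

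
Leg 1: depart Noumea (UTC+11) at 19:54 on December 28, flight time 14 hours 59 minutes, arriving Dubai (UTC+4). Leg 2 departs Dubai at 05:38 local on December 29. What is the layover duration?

1 hour 45 minutes

Convert departure to UTC: 19:54 − 11:00 = 08:54 UTC on Dec 28.
Add 14 hours 59 minutes flight time → 23:53 UTC.
Dubai is UTC+4:00, so local arrival = 23:53 + 4:00 = 03:53 on Dec 29.
Layover = 05:38 − 03:53 = 1 hour 45 minutes.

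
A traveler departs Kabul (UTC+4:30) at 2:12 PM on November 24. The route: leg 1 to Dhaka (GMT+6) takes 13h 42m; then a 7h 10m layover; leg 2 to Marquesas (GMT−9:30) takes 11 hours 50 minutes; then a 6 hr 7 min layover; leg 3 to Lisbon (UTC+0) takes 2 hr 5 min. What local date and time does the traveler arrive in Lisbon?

2:36 AM on November 26

Convert departure to UTC: 2:12 PM − 4:30 = 9:42 AM UTC on Nov 24.
Add 13 hours and 42 minutes leg 1 → 11:24 PM UTC.
Add 7 hours and 10 minutes layover in Dhaka → 6:34 AM UTC (Nov 25).
Add 11 hours and 50 minutes leg 2 → 6:24 PM UTC.
Add 6 hours 7 minutes layover in Marquesas → 12:31 AM UTC (Nov 26).
Add 2 hours and 5 minutes leg 3 → 2:36 AM UTC.
Lisbon is UTC+0, so local arrival is the same: 2:36 AM on Nov 26.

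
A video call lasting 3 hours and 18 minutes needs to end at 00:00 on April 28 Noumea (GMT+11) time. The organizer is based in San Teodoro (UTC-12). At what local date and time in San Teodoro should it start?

21:42 on Apr 26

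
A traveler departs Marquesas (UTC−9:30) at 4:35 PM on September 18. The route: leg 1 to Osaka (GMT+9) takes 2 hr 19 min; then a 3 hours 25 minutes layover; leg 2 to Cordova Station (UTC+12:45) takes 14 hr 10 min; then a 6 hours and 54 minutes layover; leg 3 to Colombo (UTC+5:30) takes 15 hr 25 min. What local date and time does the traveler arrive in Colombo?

1:48 AM on September 21

Convert departure to UTC: 4:35 PM + 9:30 = 2:05 AM UTC on Sep 19.
Add 2 hours 19 minutes leg 1 → 4:24 AM UTC.
Add 3 hours and 25 minutes layover in Osaka → 7:49 AM UTC.
Add 14 hours 10 minutes leg 2 → 9:59 PM UTC.
Add 6 hours 54 minutes layover in Cordova Station → 4:53 AM UTC (Sep 20).
Add 15 hours 25 minutes leg 3 → 8:18 PM UTC.
Colombo is UTC+5:30, so local arrival = 8:18 PM + 5:30 = 1:48 AM on Sep 21.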